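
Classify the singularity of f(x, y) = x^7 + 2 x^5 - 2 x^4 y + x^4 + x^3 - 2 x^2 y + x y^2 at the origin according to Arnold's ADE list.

D_{5}

The Hessian of f at 0 has rank 0. Corank 2; j^3 = x*(x - y)^2 has shape L^2 M (L != M), so D-series; mu = 5 gives D_5.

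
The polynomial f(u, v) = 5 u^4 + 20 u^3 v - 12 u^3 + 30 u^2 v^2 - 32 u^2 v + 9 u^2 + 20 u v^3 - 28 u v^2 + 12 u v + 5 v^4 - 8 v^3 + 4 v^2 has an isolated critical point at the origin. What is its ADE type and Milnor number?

The Hessian of f at 0 is [[18, 12], [12, 8]] with rank 1, so corank 1. A Groebner basis of the Jacobian ideal J(f) in C{u,v} is {u^2 - 6*u - 4*v, u*v + 9*u + 6*v, -27*u/2 + v^2 - 9*v}; counting standard monomials gives mu = 3. Corank 1: A-series; mu = 3 gives A_3.

Type A_{3}, Milnor number mu = 3.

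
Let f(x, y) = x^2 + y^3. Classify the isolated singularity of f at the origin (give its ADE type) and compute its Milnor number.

Type A_2, Milnor number mu = 2.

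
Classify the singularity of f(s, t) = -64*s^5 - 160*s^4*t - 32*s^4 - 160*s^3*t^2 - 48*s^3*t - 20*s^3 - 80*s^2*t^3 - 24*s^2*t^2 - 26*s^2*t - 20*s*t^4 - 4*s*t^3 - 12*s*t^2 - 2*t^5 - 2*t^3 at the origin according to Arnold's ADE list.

The Hessian of f at 0 has rank 0. Corank 2; j^3 = -2*(2*s + t)*(5*s^2 + 4*s*t + t^2) splits into three distinct lines over C (the quadratic factor has nonzero discriminant), so D_4.

D_4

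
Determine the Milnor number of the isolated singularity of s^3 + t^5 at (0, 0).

The Hessian of f at 0 has rank 0. Corank 2; j^3 = s^3 is a perfect cube, so E-series; the 5-jet and mu = 8 give E_8.

8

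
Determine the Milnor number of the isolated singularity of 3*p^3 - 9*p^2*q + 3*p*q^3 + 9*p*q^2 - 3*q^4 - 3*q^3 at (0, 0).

7

The Hessian of f at 0 is [[0, 0], [0, 0]] with rank 0, so corank 2. A Groebner basis of the Jacobian ideal J(f) in C{p,q} is {p^3 - 3*p^2*q - 6*p^2 + 12*p*q - 6*q^2, 3*p^2 + p*q^2 - 6*p*q + 3*q^2, 3*p^2 - 6*p*q + q^3 + 3*q^2}; counting standard monomials gives mu = 7. Corank 2; j^3 = 3*(p - q)^3 is a perfect cube, so E-series; the 4-jet and mu = 7 give E_7.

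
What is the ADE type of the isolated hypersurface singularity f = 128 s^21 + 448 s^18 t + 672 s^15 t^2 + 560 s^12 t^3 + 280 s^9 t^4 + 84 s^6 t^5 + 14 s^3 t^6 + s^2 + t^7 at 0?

A_6

The Hessian of f at 0 is [[2, 0], [0, 0]] with rank 1, so corank 1. A Groebner basis of the Jacobian ideal J(f) in C{s,t} is {t^6, s}; counting standard monomials gives mu = 6. Corank 1: A-series; mu = 6 gives A_6.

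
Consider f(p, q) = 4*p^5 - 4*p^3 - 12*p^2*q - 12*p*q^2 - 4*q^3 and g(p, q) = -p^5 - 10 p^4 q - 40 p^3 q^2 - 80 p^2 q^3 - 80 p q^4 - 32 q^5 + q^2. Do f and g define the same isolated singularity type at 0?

The Hessian of f at 0 has rank 0. Corank 2; j^3 = -4*(p + q)^3 is a perfect cube, so E-series; the 5-jet and mu = 8 give E_8. The Hessian of g at 0 has rank 1. Corank 1: A-series; mu = 4 gives A_4. f is E_8 but g is A_4, hence not right-equivalent.

No.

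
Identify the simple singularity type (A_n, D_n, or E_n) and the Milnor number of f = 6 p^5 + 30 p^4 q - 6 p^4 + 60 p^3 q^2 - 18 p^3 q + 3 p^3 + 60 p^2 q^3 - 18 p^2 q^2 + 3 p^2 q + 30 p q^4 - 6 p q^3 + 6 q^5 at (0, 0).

Type D_6, Milnor number mu = 6.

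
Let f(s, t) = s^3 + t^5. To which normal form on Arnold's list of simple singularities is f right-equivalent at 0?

E_8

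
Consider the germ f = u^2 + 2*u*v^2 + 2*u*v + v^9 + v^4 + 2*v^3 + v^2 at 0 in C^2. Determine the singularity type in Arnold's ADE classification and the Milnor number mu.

Type A_{8}, Milnor number mu = 8.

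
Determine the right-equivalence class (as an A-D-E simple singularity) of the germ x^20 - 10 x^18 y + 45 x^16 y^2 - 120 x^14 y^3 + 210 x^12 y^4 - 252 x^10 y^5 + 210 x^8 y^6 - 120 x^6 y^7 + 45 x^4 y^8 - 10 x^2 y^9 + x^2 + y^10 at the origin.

A_{9}

The Hessian of f at 0 is [[2, 0], [0, 0]] with rank 1, so corank 1. A Groebner basis of the Jacobian ideal J(f) in C{x,y} is {y^9, x}; counting standard monomials gives mu = 9. Corank 1: A-series; mu = 9 gives A_9.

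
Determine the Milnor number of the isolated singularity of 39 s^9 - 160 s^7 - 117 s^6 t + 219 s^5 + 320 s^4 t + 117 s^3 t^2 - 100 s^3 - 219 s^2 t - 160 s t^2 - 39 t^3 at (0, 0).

4

The Hessian of f at 0 has rank 0. Corank 2; j^3 = -(4*s + 3*t)*(25*s^2 + 36*s*t + 13*t^2) splits into three distinct lines over C (the quadratic factor has nonzero discriminant), so D_4.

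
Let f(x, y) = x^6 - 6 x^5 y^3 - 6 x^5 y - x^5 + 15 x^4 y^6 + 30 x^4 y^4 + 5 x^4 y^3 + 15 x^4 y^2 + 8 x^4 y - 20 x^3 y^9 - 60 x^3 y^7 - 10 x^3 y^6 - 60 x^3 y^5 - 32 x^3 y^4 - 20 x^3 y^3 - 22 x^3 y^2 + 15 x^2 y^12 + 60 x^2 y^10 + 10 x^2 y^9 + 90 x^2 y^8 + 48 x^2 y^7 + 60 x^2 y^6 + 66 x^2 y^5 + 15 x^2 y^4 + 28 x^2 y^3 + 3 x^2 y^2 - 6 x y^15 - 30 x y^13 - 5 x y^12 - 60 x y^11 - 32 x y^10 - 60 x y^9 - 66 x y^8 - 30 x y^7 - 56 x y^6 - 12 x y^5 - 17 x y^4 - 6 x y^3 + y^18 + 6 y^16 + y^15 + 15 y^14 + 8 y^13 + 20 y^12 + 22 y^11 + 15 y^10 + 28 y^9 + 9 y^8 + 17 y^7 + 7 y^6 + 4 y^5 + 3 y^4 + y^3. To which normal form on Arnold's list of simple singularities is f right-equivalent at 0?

E_{8}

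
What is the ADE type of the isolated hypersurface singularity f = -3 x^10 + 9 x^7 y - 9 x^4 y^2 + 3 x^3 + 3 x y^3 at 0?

E_{7}

The Hessian of f at 0 has rank 0. Corank 2; j^3 = 3*x^3 is a perfect cube, so E-series; the 4-jet and mu = 7 give E_7.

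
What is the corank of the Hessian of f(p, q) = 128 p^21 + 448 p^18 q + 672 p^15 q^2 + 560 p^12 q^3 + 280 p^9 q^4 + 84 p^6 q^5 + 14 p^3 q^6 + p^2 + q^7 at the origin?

1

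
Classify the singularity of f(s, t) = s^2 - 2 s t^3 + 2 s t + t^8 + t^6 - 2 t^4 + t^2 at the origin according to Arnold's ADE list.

A_{7}

The Hessian of f at 0 is [[2, 2], [2, 2]] with rank 1, so corank 1. A Groebner basis of the Jacobian ideal J(f) in C{s,t} is {s^3 - 3*s*t^2 - 2*s - 2*t, s^2*t + 2*s*t^2 + s + t, -s + t^3 - t}; counting standard monomials gives mu = 7. Corank 1: A-series; mu = 7 gives A_7.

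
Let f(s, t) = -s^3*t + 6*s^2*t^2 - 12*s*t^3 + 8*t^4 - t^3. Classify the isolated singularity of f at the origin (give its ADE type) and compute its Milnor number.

The Hessian of f at 0 has rank 0. Corank 2; j^3 = -t^3 is a perfect cube, so E-series; the 4-jet and mu = 7 give E_7.

Type E7, Milnor number mu = 7.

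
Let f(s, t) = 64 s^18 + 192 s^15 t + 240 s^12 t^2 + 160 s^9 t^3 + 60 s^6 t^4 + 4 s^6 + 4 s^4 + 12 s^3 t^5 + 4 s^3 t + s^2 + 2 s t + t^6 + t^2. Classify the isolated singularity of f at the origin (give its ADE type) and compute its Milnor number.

Type A5, Milnor number mu = 5.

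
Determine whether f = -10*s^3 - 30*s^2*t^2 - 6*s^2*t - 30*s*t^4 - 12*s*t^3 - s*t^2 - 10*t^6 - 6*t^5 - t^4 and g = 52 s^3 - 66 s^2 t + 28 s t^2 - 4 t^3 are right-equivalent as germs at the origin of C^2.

Yes.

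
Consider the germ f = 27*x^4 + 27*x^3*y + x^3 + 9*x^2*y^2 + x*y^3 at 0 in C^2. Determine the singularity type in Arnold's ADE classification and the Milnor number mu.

Type E_7, Milnor number mu = 7.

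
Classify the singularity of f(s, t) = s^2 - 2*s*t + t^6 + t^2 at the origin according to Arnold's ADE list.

A_{5}

The Hessian of f at 0 is [[2, -2], [-2, 2]] with rank 1, so corank 1. A Groebner basis of the Jacobian ideal J(f) in C{s,t} is {t^5, s - t}; counting standard monomials gives mu = 5. Corank 1: A-series; mu = 5 gives A_5.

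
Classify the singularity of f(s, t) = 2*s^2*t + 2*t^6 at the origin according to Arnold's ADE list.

D_7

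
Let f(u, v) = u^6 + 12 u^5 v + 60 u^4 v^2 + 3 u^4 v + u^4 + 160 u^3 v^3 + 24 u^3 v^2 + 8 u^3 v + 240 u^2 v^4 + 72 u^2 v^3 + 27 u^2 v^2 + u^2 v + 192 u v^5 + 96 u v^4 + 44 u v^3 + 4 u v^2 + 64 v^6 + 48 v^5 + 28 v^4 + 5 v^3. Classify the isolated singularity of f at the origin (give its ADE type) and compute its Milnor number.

The Hessian of f at 0 has rank 0. Corank 2; j^3 = v*(u^2 + 4*u*v + 5*v^2) splits into three distinct lines over C (the quadratic factor has nonzero discriminant), so D_4.

Type D_4, Milnor number mu = 4.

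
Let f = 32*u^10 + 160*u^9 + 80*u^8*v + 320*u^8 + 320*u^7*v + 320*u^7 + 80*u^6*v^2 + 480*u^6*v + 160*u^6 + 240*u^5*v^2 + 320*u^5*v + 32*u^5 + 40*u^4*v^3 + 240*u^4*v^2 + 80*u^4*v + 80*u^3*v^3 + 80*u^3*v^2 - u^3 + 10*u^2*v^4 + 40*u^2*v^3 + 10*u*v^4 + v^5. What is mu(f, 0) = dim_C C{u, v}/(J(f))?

8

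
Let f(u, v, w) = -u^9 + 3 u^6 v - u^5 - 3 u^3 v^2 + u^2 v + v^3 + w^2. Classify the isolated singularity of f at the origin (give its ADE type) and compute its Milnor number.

The Hessian of f at 0 has rank 1. Corank 2; j^3 = v*(u^2 + v^2) splits into three distinct lines over C (the quadratic factor has nonzero discriminant), so D_4.

Type D_{4}, Milnor number mu = 4.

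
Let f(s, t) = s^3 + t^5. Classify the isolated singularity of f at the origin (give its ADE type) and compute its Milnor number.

The Hessian of f at 0 has rank 0. Corank 2; j^3 = s^3 is a perfect cube, so E-series; the 5-jet and mu = 8 give E_8.

Type E_8, Milnor number mu = 8.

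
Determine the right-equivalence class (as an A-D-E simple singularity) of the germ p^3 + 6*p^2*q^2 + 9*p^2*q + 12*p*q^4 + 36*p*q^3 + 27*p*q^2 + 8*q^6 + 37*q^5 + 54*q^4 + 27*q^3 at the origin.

The Hessian of f at 0 has rank 0. Corank 2; j^3 = (p + 3*q)^3 is a perfect cube, so E-series; the 5-jet and mu = 8 give E_8.

E8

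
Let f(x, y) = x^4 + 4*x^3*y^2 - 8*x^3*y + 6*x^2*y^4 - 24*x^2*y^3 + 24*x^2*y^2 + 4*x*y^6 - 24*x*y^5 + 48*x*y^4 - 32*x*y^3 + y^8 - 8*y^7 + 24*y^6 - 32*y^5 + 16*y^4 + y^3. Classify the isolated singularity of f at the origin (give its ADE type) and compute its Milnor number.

Type E_{6}, Milnor number mu = 6.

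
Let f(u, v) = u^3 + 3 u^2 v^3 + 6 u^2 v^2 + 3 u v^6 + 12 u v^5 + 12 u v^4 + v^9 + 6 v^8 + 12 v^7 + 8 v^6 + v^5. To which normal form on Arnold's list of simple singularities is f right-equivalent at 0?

E_{8}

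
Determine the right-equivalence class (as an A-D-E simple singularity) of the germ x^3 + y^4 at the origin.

The Hessian of f at 0 is [[0, 0], [0, 0]] with rank 0, so corank 2. A Groebner basis of the Jacobian ideal J(f) in C{x,y} is {y^3, x^2}; counting standard monomials gives mu = 6. Corank 2; j^3 = x^3 is a perfect cube, so E-series; the 4-jet and mu = 6 give E_6.

E_6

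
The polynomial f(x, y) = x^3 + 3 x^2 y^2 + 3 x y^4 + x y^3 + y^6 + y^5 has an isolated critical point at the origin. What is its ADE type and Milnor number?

Type E7, Milnor number mu = 7.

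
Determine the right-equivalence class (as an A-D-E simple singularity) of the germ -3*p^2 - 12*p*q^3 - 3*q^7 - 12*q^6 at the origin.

A6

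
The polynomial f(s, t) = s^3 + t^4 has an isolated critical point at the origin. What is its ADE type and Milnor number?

The Hessian of f at 0 is [[0, 0], [0, 0]] with rank 0, so corank 2. A Groebner basis of the Jacobian ideal J(f) in C{s,t} is {t^3, s^2}; counting standard monomials gives mu = 6. Corank 2; j^3 = s^3 is a perfect cube, so E-series; the 4-jet and mu = 6 give E_6.

Type E_6, Milnor number mu = 6.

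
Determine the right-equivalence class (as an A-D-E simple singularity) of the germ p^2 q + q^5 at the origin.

The Hessian of f at 0 has rank 0. Corank 2; j^3 = p^2*q has shape L^2 M (L != M), so D-series; mu = 6 gives D_6.

D_6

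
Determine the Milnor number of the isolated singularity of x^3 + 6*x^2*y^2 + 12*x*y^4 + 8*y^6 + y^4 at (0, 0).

The Hessian of f at 0 has rank 0. Corank 2; j^3 = x^3 is a perfect cube, so E-series; the 4-jet and mu = 6 give E_6.

6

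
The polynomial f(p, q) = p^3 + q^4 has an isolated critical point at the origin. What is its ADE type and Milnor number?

Type E6, Milnor number mu = 6.

The Hessian of f at 0 is [[0, 0], [0, 0]] with rank 0, so corank 2. A Groebner basis of the Jacobian ideal J(f) in C{p,q} is {q^3, p^2}; counting standard monomials gives mu = 6. Corank 2; j^3 = p^3 is a perfect cube, so E-series; the 4-jet and mu = 6 give E_6.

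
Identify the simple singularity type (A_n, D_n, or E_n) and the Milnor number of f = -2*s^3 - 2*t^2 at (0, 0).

Type A_{2}, Milnor number mu = 2.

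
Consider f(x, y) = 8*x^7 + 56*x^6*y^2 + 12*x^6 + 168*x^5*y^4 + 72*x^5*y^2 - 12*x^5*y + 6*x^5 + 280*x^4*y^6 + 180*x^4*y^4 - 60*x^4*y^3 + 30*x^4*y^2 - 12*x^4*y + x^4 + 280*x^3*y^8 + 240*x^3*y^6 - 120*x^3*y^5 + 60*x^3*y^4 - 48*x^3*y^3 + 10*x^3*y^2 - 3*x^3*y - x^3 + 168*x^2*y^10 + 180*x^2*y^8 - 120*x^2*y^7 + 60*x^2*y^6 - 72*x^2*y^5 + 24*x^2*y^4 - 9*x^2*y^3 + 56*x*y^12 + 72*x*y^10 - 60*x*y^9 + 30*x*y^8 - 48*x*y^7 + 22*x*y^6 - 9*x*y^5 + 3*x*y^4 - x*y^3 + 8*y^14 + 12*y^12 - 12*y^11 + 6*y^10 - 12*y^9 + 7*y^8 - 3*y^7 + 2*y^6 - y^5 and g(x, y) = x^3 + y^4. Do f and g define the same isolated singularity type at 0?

No.

The Hessian of f at 0 is [[0, 0], [0, 0]] with rank 0, so corank 2. A Groebner basis of the Jacobian ideal J(f) in C{x,y} is {-x^2/2 + y^4 - y^3/6, x^3, x^2*y + x^2/6 + y^3/18, 5*x^2/6 + x*y^2 + 5*y^3/18}; counting standard monomials gives mu = 7. Corank 2; j^3 = -x^3 is a perfect cube, so E-series; the 4-jet and mu = 7 give E_7. The Hessian of g at 0 is [[0, 0], [0, 0]] with rank 0, so corank 2. A Groebner basis of the Jacobian ideal J(g) in C{x,y} is {y^3, x^2}; counting standard monomials gives mu = 6. Corank 2; j^3 = x^3 is a perfect cube, so E-series; the 4-jet and mu = 6 give E_6. f is E_7 but g is E_6, hence not right-equivalent.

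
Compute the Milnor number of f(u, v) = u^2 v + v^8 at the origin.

9

The Hessian of f at 0 is [[0, 0], [0, 0]] with rank 0, so corank 2. A Groebner basis of the Jacobian ideal J(f) in C{u,v} is {u^2/8 + v^7, u^3, u*v}; counting standard monomials gives mu = 9. Corank 2; j^3 = u^2*v has shape L^2 M (L != M), so D-series; mu = 9 gives D_9.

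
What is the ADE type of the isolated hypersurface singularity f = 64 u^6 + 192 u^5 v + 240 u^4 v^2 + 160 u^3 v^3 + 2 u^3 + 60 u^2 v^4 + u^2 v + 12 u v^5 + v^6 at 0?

D_7

The Hessian of f at 0 is [[0, 0], [0, 0]] with rank 0, so corank 2. A Groebner basis of the Jacobian ideal J(f) in C{u,v} is {-u*v/12 + v^5, u*v^2, u^2 + u*v/2}; counting standard monomials gives mu = 7. Corank 2; j^3 = u^2*(2*u + v) has shape L^2 M (L != M), so D-series; mu = 7 gives D_7.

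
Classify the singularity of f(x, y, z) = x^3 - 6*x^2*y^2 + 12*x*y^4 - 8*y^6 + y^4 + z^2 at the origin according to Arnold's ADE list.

E_{6}

The Hessian of f at 0 has rank 1. Corank 2; j^3 = x^3 is a perfect cube, so E-series; the 4-jet and mu = 6 give E_6.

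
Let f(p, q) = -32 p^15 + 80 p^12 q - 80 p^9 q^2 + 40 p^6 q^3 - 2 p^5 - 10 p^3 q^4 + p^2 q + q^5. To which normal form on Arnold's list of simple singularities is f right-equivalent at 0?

The Hessian of f at 0 has rank 0. Corank 2; j^3 = p^2*q has shape L^2 M (L != M), so D-series; mu = 6 gives D_6.

D_6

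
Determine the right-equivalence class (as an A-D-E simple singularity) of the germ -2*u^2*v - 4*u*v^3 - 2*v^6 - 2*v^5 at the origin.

D7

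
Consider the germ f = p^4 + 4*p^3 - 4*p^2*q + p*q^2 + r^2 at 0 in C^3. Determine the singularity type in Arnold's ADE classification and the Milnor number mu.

The Hessian of f at 0 is [[0, 0, 0], [0, 0, 0], [0, 0, 2]] with rank 1, so corank 2. A Groebner basis of the Jacobian ideal J(f) in C{p,q,r} is {p*q^2 - 2*p*q + q^2, -4*p*q + q^3 + 2*q^2, p^2 - p*q/2, r}; counting standard monomials gives mu = 5. Corank 2; j^3 = p*(2*p - q)^2 has shape L^2 M (L != M), so D-series; mu = 5 gives D_5.

Type D_5, Milnor number mu = 5.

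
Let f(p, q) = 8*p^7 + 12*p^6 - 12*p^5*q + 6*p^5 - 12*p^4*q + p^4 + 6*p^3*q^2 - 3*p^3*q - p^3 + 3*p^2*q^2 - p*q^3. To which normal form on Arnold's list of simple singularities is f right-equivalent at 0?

The Hessian of f at 0 has rank 0. Corank 2; j^3 = -p^3 is a perfect cube, so E-series; the 4-jet and mu = 7 give E_7.

E_7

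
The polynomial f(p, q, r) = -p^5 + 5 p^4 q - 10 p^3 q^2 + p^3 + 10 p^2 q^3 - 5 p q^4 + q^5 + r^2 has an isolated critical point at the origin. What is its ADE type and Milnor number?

The Hessian of f at 0 has rank 1. Corank 2; j^3 = p^3 is a perfect cube, so E-series; the 5-jet and mu = 8 give E_8.

Type E8, Milnor number mu = 8.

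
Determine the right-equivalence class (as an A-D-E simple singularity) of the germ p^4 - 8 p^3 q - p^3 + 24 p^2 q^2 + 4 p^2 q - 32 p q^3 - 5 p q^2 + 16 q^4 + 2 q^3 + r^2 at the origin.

The Hessian of f at 0 has rank 1. Corank 2; j^3 = -(p - 2*q)*(p - q)^2 has shape L^2 M (L != M), so D-series; mu = 5 gives D_5.

D_{5}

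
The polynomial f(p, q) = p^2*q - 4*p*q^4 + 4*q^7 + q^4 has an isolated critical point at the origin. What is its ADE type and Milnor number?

Type D5, Milnor number mu = 5.

The Hessian of f at 0 has rank 0. Corank 2; j^3 = p^2*q has shape L^2 M (L != M), so D-series; mu = 5 gives D_5.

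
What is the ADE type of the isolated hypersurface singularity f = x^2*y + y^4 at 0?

D5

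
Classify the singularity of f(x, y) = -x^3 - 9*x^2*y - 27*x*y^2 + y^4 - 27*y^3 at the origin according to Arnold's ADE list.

The Hessian of f at 0 has rank 0. Corank 2; j^3 = -(x + 3*y)^3 is a perfect cube, so E-series; the 4-jet and mu = 6 give E_6.

E_{6}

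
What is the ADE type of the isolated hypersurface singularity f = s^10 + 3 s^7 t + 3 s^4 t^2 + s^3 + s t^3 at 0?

E_7

The Hessian of f at 0 has rank 0. Corank 2; j^3 = s^3 is a perfect cube, so E-series; the 4-jet and mu = 7 give E_7.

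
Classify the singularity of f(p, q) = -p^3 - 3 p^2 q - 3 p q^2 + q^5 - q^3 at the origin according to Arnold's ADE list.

E8

The Hessian of f at 0 is [[0, 0], [0, 0]] with rank 0, so corank 2. A Groebner basis of the Jacobian ideal J(f) in C{p,q} is {q^4, p^2 + 2*p*q + q^2}; counting standard monomials gives mu = 8. Corank 2; j^3 = -(p + q)^3 is a perfect cube, so E-series; the 5-jet and mu = 8 give E_8.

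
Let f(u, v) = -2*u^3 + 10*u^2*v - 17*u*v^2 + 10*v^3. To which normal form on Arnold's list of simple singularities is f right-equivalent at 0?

The Hessian of f at 0 has rank 0. Corank 2; j^3 = -(u - 2*v)*(2*u^2 - 6*u*v + 5*v^2) splits into three distinct lines over C (the quadratic factor has nonzero discriminant), so D_4.

D_{4}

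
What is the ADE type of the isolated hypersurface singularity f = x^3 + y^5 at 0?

The Hessian of f at 0 has rank 0. Corank 2; j^3 = x^3 is a perfect cube, so E-series; the 5-jet and mu = 8 give E_8.

E_{8}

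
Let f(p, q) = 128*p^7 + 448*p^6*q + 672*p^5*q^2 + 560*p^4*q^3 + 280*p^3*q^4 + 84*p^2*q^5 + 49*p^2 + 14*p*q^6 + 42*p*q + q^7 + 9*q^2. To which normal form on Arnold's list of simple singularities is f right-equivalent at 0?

A_6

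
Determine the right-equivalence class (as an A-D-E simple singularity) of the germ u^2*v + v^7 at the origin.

D_8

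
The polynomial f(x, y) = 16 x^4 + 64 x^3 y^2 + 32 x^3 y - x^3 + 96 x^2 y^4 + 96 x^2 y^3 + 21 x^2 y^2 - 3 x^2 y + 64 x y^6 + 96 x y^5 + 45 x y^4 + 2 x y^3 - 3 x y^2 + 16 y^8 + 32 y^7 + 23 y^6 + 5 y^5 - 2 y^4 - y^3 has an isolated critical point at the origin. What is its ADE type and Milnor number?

The Hessian of f at 0 has rank 0. Corank 2; j^3 = -(x + y)^3 is a perfect cube, so E-series; the 4-jet and mu = 6 give E_6.

Type E_{6}, Milnor number mu = 6.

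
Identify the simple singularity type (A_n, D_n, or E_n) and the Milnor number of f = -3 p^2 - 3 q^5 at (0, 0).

Type A_4, Milnor number mu = 4.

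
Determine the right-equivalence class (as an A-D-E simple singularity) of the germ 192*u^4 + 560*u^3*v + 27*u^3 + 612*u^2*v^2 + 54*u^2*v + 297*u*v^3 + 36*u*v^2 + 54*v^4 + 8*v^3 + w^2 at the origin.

E7

The Hessian of f at 0 has rank 1. Corank 2; j^3 = (3*u + 2*v)^3 is a perfect cube, so E-series; the 4-jet and mu = 7 give E_7.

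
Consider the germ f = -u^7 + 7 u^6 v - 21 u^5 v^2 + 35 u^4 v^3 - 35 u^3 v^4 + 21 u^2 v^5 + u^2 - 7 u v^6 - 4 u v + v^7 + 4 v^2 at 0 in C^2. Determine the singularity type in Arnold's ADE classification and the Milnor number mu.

Type A_6, Milnor number mu = 6.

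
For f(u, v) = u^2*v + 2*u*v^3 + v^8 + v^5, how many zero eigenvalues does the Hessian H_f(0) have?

2

Hessian at 0 has rank 0.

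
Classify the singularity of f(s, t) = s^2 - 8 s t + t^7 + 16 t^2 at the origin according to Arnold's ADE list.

A_6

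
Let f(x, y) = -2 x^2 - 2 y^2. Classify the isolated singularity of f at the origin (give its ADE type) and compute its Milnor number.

Type A_{1}, Milnor number mu = 1.

The Hessian of f at 0 is [[-4, 0], [0, -4]] with rank 2, so corank 0. A Groebner basis of the Jacobian ideal J(f) in C{x,y} is {x, y}; counting standard monomials gives mu = 1. Corank 0: nondegenerate Morse point, so A_1.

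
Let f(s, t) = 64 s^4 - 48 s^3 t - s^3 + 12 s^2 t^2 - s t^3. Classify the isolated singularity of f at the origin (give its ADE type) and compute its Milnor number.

Type E7, Milnor number mu = 7.

The Hessian of f at 0 has rank 0. Corank 2; j^3 = -s^3 is a perfect cube, so E-series; the 4-jet and mu = 7 give E_7.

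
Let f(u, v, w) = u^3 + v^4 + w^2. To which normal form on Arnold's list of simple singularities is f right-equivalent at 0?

E_6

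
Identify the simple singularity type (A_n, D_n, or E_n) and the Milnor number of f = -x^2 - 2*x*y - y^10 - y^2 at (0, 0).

Type A9, Milnor number mu = 9.

The Hessian of f at 0 is [[-2, -2], [-2, -2]] with rank 1, so corank 1. A Groebner basis of the Jacobian ideal J(f) in C{x,y} is {y^9, x + y}; counting standard monomials gives mu = 9. Corank 1: A-series; mu = 9 gives A_9.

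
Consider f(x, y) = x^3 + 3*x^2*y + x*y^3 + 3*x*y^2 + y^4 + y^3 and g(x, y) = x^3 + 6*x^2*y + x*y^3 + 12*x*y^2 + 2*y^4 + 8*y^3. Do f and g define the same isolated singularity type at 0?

The Hessian of f at 0 has rank 0. Corank 2; j^3 = (x + y)^3 is a perfect cube, so E-series; the 4-jet and mu = 7 give E_7. The Hessian of g at 0 has rank 0. Corank 2; j^3 = (x + 2*y)^3 is a perfect cube, so E-series; the 4-jet and mu = 7 give E_7. Both have type E_7, hence right-equivalent.

Yes.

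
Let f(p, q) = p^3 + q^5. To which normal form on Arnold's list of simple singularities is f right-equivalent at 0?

E_8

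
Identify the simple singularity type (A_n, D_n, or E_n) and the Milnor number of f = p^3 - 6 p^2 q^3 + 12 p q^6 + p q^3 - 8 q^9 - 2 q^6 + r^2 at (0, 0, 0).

Type E_{7}, Milnor number mu = 7.

The Hessian of f at 0 is [[0, 0, 0], [0, 0, 0], [0, 0, 2]] with rank 1, so corank 2. A Groebner basis of the Jacobian ideal J(f) in C{p,q,r} is {p^3, p*q^2, 3*p^2 + q^3, r}; counting standard monomials gives mu = 7. Corank 2; j^3 = p^3 is a perfect cube, so E-series; the 4-jet and mu = 7 give E_7.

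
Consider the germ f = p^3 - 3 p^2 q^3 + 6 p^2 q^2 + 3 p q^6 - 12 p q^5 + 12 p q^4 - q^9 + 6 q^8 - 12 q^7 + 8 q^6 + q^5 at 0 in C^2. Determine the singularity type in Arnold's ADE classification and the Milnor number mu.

Type E_8, Milnor number mu = 8.

The Hessian of f at 0 has rank 0. Corank 2; j^3 = p^3 is a perfect cube, so E-series; the 5-jet and mu = 8 give E_8.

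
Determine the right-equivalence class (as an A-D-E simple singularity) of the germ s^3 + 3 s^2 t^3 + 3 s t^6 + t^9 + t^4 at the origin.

The Hessian of f at 0 has rank 0. Corank 2; j^3 = s^3 is a perfect cube, so E-series; the 4-jet and mu = 6 give E_6.

E6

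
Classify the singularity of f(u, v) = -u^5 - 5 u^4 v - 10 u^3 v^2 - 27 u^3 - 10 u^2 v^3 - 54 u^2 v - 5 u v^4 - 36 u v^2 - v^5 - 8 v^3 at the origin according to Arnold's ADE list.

The Hessian of f at 0 has rank 0. Corank 2; j^3 = -(3*u + 2*v)^3 is a perfect cube, so E-series; the 5-jet and mu = 8 give E_8.

E8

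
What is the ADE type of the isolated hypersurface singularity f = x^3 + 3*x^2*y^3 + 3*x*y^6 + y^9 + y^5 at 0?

E_8

The Hessian of f at 0 has rank 0. Corank 2; j^3 = x^3 is a perfect cube, so E-series; the 5-jet and mu = 8 give E_8.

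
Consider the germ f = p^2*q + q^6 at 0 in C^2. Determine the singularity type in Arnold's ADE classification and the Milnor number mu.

Type D7, Milnor number mu = 7.

The Hessian of f at 0 has rank 0. Corank 2; j^3 = p^2*q has shape L^2 M (L != M), so D-series; mu = 7 gives D_7.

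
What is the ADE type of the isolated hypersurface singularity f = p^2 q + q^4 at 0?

D5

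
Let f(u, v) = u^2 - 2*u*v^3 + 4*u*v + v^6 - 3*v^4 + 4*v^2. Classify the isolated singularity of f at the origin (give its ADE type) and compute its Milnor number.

Type A3, Milnor number mu = 3.

The Hessian of f at 0 is [[2, 4], [4, 8]] with rank 1, so corank 1. A Groebner basis of the Jacobian ideal J(f) in C{u,v} is {v^3, u + 2*v}; counting standard monomials gives mu = 3. Corank 1: A-series; mu = 3 gives A_3.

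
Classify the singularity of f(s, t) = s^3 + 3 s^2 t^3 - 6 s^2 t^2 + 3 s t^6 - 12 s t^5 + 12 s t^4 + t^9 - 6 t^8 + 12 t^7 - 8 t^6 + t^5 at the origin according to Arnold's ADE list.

E_{8}

The Hessian of f at 0 has rank 0. Corank 2; j^3 = s^3 is a perfect cube, so E-series; the 5-jet and mu = 8 give E_8.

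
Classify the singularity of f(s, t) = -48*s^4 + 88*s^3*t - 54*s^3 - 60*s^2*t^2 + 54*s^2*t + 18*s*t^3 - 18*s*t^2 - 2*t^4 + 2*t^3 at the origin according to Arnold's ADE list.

The Hessian of f at 0 is [[0, 0], [0, 0]] with rank 0, so corank 2. A Groebner basis of the Jacobian ideal J(f) in C{s,t} is {19683*s^2/4 - 6561*s*t/2 + t^4 - 27*t^3/4 + 2187*t^2/4, s^3 + 135*s^2/4 - 45*s*t/2 - t^3/12 + 15*t^2/4, s^2*t + 243*s^2/4 - 81*s*t/2 - 7*t^3/36 + 27*t^2/4, 81*s^2 + s*t^2 - 54*s*t - 4*t^3/9 + 9*t^2}; counting standard monomials gives mu = 7. Corank 2; j^3 = -2*(3*s - t)^3 is a perfect cube, so E-series; the 4-jet and mu = 7 give E_7.

E_{7}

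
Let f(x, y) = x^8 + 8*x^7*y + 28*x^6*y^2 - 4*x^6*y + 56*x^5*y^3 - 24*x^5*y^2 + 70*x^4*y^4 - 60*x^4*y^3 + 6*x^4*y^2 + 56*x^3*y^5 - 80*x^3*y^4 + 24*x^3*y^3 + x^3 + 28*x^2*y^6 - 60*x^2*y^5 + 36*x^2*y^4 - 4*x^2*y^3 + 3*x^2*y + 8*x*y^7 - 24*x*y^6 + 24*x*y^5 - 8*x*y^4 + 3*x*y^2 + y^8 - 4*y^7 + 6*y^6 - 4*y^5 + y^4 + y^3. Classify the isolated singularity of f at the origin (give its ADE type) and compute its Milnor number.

Type E6, Milnor number mu = 6.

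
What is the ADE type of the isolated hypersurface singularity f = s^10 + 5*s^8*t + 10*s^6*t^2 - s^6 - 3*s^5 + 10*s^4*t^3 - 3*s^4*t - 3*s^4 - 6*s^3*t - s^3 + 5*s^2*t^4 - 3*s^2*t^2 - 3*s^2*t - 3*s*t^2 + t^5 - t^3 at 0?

E8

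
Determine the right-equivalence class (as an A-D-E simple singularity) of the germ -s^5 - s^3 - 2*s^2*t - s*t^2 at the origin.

D_{6}

The Hessian of f at 0 has rank 0. Corank 2; j^3 = -s*(s + t)^2 has shape L^2 M (L != M), so D-series; mu = 6 gives D_6.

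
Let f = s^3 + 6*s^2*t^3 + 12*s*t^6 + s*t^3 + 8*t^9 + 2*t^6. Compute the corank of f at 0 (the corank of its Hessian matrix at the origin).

2

Hessian at 0 has rank 0.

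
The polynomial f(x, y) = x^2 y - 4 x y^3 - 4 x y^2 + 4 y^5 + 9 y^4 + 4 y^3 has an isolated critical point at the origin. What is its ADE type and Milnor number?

Type D_5, Milnor number mu = 5.

The Hessian of f at 0 is [[0, 0], [0, 0]] with rank 0, so corank 2. A Groebner basis of the Jacobian ideal J(f) in C{x,y} is {x*y^2 - x*y + 2*y^2, -x*y/2 + y^3 + y^2, x^2 - 2*x*y}; counting standard monomials gives mu = 5. Corank 2; j^3 = y*(x - 2*y)^2 has shape L^2 M (L != M), so D-series; mu = 5 gives D_5.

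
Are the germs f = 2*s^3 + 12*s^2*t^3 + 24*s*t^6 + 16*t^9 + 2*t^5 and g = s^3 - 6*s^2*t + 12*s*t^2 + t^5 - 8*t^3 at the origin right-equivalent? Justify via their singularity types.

The Hessian of f at 0 has rank 0. Corank 2; j^3 = 2*s^3 is a perfect cube, so E-series; the 5-jet and mu = 8 give E_8. The Hessian of g at 0 has rank 0. Corank 2; j^3 = (s - 2*t)^3 is a perfect cube, so E-series; the 5-jet and mu = 8 give E_8. Both have type E_8, hence right-equivalent.

Yes.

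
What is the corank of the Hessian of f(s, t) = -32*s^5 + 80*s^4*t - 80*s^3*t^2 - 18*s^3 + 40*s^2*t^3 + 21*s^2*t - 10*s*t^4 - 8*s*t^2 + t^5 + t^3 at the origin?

2

Hessian at 0 has rank 0.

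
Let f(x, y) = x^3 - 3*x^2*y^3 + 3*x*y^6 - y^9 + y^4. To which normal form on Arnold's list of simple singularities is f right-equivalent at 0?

E6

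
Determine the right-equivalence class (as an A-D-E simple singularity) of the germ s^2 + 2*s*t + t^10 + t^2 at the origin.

A_{9}

The Hessian of f at 0 is [[2, 2], [2, 2]] with rank 1, so corank 1. A Groebner basis of the Jacobian ideal J(f) in C{s,t} is {t^9, s + t}; counting standard monomials gives mu = 9. Corank 1: A-series; mu = 9 gives A_9.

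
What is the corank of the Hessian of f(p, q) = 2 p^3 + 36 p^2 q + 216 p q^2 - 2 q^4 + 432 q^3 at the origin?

2

Hessian at 0 has rank 0.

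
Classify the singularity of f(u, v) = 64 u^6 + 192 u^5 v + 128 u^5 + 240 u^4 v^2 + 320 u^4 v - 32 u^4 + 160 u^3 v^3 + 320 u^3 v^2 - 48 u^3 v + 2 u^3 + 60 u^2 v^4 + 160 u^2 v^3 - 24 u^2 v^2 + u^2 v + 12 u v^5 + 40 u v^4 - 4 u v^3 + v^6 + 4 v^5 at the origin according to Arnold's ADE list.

D7

The Hessian of f at 0 has rank 0. Corank 2; j^3 = u^2*(2*u + v) has shape L^2 M (L != M), so D-series; mu = 7 gives D_7.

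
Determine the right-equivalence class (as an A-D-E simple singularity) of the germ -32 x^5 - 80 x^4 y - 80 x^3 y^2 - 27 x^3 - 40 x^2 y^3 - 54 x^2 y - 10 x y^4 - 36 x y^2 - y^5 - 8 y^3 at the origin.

The Hessian of f at 0 has rank 0. Corank 2; j^3 = -(3*x + 2*y)^3 is a perfect cube, so E-series; the 5-jet and mu = 8 give E_8.

E_{8}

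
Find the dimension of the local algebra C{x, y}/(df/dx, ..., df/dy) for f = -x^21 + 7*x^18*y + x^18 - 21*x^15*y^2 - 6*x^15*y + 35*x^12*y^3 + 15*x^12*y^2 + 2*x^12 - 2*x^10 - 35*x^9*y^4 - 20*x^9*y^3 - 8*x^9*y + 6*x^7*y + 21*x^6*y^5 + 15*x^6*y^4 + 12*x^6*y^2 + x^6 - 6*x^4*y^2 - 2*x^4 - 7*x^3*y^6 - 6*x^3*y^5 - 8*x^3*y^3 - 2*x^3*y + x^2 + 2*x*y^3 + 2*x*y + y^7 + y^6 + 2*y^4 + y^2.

6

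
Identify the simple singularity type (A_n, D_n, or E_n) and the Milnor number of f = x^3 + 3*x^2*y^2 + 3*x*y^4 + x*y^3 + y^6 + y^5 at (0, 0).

Type E7, Milnor number mu = 7.

The Hessian of f at 0 has rank 0. Corank 2; j^3 = x^3 is a perfect cube, so E-series; the 4-jet and mu = 7 give E_7.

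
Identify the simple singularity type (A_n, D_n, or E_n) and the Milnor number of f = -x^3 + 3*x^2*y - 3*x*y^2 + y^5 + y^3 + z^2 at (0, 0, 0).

Type E_8, Milnor number mu = 8.

The Hessian of f at 0 has rank 1. Corank 2; j^3 = -(x - y)^3 is a perfect cube, so E-series; the 5-jet and mu = 8 give E_8.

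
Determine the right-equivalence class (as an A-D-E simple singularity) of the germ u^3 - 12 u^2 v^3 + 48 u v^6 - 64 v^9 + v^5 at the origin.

E8

The Hessian of f at 0 is [[0, 0], [0, 0]] with rank 0, so corank 2. A Groebner basis of the Jacobian ideal J(f) in C{u,v} is {-u^2/8 + u*v^3, v^4, u^3, u^2*v}; counting standard monomials gives mu = 8. Corank 2; j^3 = u^3 is a perfect cube, so E-series; the 5-jet and mu = 8 give E_8.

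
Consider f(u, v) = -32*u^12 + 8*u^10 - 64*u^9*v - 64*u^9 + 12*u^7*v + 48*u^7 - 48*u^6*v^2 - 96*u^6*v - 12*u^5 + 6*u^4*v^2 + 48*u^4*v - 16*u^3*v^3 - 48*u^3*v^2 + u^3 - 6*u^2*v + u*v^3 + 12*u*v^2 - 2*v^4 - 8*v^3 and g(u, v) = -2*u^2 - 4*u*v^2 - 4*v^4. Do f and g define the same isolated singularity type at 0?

The Hessian of f at 0 has rank 0. Corank 2; j^3 = (u - 2*v)^3 is a perfect cube, so E-series; the 4-jet and mu = 7 give E_7. The Hessian of g at 0 has rank 1. Corank 1: A-series; mu = 3 gives A_3. f is E_7 but g is A_3, hence not right-equivalent.

No.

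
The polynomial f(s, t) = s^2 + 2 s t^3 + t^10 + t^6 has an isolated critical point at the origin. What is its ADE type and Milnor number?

Type A9, Milnor number mu = 9.

The Hessian of f at 0 is [[2, 0], [0, 0]] with rank 1, so corank 1. A Groebner basis of the Jacobian ideal J(f) in C{s,t} is {s^3, s + t^3}; counting standard monomials gives mu = 9. Corank 1: A-series; mu = 9 gives A_9.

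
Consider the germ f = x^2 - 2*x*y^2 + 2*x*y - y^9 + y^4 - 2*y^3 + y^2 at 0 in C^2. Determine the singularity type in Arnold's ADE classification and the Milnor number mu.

Type A8, Milnor number mu = 8.

The Hessian of f at 0 has rank 1. Corank 1: A-series; mu = 8 gives A_8.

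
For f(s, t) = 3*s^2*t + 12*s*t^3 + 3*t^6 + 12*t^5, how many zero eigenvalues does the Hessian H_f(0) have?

Hessian at 0 has rank 0.

2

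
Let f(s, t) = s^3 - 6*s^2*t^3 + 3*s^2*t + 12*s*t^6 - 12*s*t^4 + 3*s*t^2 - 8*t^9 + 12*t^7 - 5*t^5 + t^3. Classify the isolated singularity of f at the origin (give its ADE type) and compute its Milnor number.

Type E_8, Milnor number mu = 8.

The Hessian of f at 0 is [[0, 0], [0, 0]] with rank 0, so corank 2. A Groebner basis of the Jacobian ideal J(f) in C{s,t} is {-s^2/4 + s*t^3 - s*t/2 - t^2/4, t^4, s^3 - 3*s*t^2 - 2*t^3, s^2*t + 2*s*t^2 + t^3}; counting standard monomials gives mu = 8. Corank 2; j^3 = (s + t)^3 is a perfect cube, so E-series; the 5-jet and mu = 8 give E_8.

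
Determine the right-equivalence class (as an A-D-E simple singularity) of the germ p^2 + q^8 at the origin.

A_{7}

The Hessian of f at 0 has rank 1. Corank 1: A-series; mu = 7 gives A_7.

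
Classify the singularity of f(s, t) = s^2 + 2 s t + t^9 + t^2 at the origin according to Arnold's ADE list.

The Hessian of f at 0 is [[2, 2], [2, 2]] with rank 1, so corank 1. A Groebner basis of the Jacobian ideal J(f) in C{s,t} is {t^8, s + t}; counting standard monomials gives mu = 8. Corank 1: A-series; mu = 8 gives A_8.

A_{8}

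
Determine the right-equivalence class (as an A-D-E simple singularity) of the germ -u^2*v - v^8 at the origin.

The Hessian of f at 0 is [[0, 0], [0, 0]] with rank 0, so corank 2. A Groebner basis of the Jacobian ideal J(f) in C{u,v} is {u^2/8 + v^7, u^3, u*v}; counting standard monomials gives mu = 9. Corank 2; j^3 = -u^2*v has shape L^2 M (L != M), so D-series; mu = 9 gives D_9.

D_9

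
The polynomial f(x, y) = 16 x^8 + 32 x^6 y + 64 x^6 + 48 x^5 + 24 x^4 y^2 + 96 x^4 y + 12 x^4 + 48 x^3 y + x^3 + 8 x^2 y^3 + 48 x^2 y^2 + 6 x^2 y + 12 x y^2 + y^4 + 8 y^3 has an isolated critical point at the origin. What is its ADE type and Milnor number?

Type E_{6}, Milnor number mu = 6.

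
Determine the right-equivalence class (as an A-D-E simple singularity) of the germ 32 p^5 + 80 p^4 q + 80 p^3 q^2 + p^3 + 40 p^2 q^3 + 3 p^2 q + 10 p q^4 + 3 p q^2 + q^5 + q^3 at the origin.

The Hessian of f at 0 has rank 0. Corank 2; j^3 = (p + q)^3 is a perfect cube, so E-series; the 5-jet and mu = 8 give E_8.

E_{8}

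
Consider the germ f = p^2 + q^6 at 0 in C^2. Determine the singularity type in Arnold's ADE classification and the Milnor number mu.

The Hessian of f at 0 has rank 1. Corank 1: A-series; mu = 5 gives A_5.

Type A5, Milnor number mu = 5.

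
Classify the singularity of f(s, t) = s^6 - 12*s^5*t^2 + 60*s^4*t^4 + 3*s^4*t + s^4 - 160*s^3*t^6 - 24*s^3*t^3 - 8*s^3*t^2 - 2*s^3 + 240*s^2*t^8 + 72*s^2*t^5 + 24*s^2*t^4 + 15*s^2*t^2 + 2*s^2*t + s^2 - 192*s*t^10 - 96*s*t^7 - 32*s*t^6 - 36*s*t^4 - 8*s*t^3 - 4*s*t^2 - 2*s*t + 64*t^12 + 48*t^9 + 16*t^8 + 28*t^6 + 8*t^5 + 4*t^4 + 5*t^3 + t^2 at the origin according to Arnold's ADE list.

The Hessian of f at 0 has rank 1. Corank 1: A-series; mu = 2 gives A_2.

A_2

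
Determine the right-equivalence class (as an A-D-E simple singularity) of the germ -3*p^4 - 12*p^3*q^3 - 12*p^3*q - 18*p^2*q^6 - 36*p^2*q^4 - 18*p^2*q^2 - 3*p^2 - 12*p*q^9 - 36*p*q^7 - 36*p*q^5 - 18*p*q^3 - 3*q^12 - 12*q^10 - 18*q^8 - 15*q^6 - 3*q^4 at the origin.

A3

The Hessian of f at 0 has rank 1. Corank 1: A-series; mu = 3 gives A_3.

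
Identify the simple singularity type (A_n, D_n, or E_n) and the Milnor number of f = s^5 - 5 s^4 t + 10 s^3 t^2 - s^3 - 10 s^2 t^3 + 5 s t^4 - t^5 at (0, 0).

Type E_{8}, Milnor number mu = 8.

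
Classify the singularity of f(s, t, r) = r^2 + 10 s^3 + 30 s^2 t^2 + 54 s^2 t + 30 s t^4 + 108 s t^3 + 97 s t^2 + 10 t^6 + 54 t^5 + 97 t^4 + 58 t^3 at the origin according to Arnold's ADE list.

D4

The Hessian of f at 0 has rank 1. Corank 2; j^3 = (s + 2*t)*(10*s^2 + 34*s*t + 29*t^2) splits into three distinct lines over C (the quadratic factor has nonzero discriminant), so D_4.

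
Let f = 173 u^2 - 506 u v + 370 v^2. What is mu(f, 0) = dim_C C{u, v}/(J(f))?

The Hessian of f at 0 is [[346, -506], [-506, 740]] with rank 2, so corank 0. A Groebner basis of the Jacobian ideal J(f) in C{u,v} is {u, v}; counting standard monomials gives mu = 1. Corank 0: nondegenerate Morse point, so A_1.

1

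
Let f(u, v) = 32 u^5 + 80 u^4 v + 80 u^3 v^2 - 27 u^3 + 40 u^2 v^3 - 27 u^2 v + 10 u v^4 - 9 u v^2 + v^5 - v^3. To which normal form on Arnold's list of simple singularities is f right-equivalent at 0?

E_8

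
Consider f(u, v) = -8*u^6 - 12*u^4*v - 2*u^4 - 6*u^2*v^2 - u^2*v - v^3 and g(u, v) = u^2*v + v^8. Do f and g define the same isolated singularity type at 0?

The Hessian of f at 0 has rank 0. Corank 2; j^3 = -v*(u^2 + v^2) splits into three distinct lines over C (the quadratic factor has nonzero discriminant), so D_4. The Hessian of g at 0 has rank 0. Corank 2; j^3 = u^2*v has shape L^2 M (L != M), so D-series; mu = 9 gives D_9. f is D_4 but g is D_9, hence not right-equivalent.

No.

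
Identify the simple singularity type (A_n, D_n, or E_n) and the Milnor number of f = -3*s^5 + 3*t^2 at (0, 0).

Type A4, Milnor number mu = 4.

The Hessian of f at 0 is [[0, 0], [0, 6]] with rank 1, so corank 1. A Groebner basis of the Jacobian ideal J(f) in C{s,t} is {s^4, t}; counting standard monomials gives mu = 4. Corank 1: A-series; mu = 4 gives A_4.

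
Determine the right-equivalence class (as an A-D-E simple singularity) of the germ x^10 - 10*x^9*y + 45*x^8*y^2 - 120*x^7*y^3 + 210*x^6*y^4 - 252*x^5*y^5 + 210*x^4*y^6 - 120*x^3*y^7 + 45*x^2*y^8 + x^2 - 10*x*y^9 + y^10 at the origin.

A_9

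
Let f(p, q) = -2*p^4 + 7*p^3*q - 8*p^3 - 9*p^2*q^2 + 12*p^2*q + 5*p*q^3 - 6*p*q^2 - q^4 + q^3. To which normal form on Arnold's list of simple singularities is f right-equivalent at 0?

The Hessian of f at 0 has rank 0. Corank 2; j^3 = -(2*p - q)^3 is a perfect cube, so E-series; the 4-jet and mu = 7 give E_7.

E7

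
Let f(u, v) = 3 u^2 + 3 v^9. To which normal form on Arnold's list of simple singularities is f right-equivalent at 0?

The Hessian of f at 0 has rank 1. Corank 1: A-series; mu = 8 gives A_8.

A_{8}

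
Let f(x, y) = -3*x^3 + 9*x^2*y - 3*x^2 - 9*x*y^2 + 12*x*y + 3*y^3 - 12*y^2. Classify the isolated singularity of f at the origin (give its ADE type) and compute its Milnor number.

Type A2, Milnor number mu = 2.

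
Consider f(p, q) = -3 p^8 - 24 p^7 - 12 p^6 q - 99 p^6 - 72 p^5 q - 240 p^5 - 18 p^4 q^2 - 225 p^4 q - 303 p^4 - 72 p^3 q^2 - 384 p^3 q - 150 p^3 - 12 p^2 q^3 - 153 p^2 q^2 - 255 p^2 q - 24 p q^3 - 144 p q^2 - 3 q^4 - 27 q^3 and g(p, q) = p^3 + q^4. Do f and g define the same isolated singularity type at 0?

The Hessian of f at 0 has rank 0. Corank 2; j^3 = -3*(2*p + q)*(5*p + 3*q)^2 has shape L^2 M (L != M), so D-series; mu = 5 gives D_5. The Hessian of g at 0 has rank 0. Corank 2; j^3 = p^3 is a perfect cube, so E-series; the 4-jet and mu = 6 give E_6. f is D_5 but g is E_6, hence not right-equivalent.

No.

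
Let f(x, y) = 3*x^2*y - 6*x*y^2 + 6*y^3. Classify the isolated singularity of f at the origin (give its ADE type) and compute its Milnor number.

The Hessian of f at 0 has rank 0. Corank 2; j^3 = 3*y*(x^2 - 2*x*y + 2*y^2) splits into three distinct lines over C (the quadratic factor has nonzero discriminant), so D_4.

Type D_4, Milnor number mu = 4.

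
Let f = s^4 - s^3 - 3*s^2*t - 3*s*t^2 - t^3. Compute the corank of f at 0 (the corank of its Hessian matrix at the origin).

Hessian at 0 has rank 0.

2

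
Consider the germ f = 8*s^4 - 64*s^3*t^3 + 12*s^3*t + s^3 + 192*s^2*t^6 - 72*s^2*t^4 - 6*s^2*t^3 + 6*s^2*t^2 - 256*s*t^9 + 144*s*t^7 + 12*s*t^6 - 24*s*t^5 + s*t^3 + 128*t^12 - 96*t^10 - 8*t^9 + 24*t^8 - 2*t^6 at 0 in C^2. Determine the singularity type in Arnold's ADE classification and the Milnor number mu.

The Hessian of f at 0 is [[0, 0], [0, 0]] with rank 0, so corank 2. A Groebner basis of the Jacobian ideal J(f) in C{s,t} is {3*s^2/4 + t^4 + t^3/4, s^3, s^2*t - s^2/4 - t^3/12, s^2 + s*t^2 + t^3/3}; counting standard monomials gives mu = 7. Corank 2; j^3 = s^3 is a perfect cube, so E-series; the 4-jet and mu = 7 give E_7.

Type E7, Milnor number mu = 7.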